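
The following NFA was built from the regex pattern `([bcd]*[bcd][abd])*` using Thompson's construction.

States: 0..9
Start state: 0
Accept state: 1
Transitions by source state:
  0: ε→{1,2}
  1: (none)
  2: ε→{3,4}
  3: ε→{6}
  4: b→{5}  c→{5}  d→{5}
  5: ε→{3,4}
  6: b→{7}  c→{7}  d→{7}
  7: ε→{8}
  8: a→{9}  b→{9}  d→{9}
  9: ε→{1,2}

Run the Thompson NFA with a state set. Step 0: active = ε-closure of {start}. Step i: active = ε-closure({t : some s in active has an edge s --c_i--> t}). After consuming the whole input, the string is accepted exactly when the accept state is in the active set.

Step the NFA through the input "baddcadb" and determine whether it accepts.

start: ε-closure({0}) = {0,1,2,3,4,6}
'b' @ 1: {3,4,5,6,7,8}
'a' @ 2: {1,2,3,4,6,9}  [accepting]
'd' @ 3: {3,4,5,6,7,8}
'd' @ 4: {1,2,3,4,5,6,7,8,9}  [accepting]
'c' @ 5: {3,4,5,6,7,8}
'a' @ 6: {1,2,3,4,6,9}  [accepting]
'd' @ 7: {3,4,5,6,7,8}
'b' @ 8: {1,2,3,4,5,6,7,8,9}  [accepting]
final: {1,2,3,4,5,6,7,8,9}; accept 1 in set

Answer: ACCEPT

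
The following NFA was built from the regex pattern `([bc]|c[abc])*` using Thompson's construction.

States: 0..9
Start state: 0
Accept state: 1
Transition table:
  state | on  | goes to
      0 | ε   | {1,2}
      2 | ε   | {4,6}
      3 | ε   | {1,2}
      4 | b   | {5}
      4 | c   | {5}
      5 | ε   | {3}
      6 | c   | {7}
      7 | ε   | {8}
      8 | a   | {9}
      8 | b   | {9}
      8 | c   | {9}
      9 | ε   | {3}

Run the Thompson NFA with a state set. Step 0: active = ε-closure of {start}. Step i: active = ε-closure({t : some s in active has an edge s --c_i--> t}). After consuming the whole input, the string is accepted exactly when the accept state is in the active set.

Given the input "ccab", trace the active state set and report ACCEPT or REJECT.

Answer: ACCEPT

Derivation:
S₀ = ε-closure({0}) = {0,1,2,4,6}
'c' @ 1: {1,2,3,4,5,6,7,8}  ✓accept
'c' @ 2: {1,2,3,4,5,6,7,8,9}  ✓accept
'a' @ 3: {1,2,3,4,6,9}  ✓accept
'b' @ 4: {1,2,3,4,5,6}  ✓accept
end set {1,2,3,4,5,6} — state 1 in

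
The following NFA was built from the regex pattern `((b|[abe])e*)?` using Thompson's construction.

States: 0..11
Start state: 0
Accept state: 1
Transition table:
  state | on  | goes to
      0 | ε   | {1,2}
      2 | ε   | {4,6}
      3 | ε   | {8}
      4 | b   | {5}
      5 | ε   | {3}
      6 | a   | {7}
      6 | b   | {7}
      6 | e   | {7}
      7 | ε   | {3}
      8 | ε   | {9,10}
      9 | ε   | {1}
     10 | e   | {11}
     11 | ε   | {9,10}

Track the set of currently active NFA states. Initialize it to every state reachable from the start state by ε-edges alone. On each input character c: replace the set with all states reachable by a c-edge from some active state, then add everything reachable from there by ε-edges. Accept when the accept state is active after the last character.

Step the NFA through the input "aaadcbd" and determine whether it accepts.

Answer: REJECT

Derivation:
initial (ε-close {0}): {0,1,2,4,6}
'a' @ 1: {1,3,7,8,9,10}  [accepting]
'a' @ 2: {}  — state set empty
rest 'adcbd' ignored (set empty)
final: {}; accept 1 not in set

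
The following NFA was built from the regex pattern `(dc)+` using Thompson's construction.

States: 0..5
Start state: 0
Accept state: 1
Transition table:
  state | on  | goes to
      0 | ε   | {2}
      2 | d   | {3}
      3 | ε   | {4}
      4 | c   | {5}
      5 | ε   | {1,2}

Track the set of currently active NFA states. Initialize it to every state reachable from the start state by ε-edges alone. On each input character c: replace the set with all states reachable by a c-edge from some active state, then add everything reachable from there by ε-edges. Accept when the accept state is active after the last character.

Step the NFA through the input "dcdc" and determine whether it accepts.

Answer: ACCEPT

Derivation:
start: ε-closure({0}) = {0,2}
'd' @ 1: {3,4}
'c' @ 2: {1,2,5}  (accept∈set)
'd' @ 3: {3,4}
'c' @ 4: {1,2,5}  (accept∈set)
end set {1,2,5} — state 1 in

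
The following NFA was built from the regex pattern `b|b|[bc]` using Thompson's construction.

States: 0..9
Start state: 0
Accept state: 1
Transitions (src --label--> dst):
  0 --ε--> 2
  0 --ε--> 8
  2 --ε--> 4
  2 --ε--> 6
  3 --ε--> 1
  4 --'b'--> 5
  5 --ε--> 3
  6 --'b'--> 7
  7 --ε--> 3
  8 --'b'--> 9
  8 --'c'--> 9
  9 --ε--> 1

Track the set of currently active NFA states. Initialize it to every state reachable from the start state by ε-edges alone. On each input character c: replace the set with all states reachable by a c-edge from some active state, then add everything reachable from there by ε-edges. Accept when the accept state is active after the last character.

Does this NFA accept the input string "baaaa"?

Answer: REJECT

Trace:
start: ε-closure({0}) = {0,2,4,6,8}
'b' @ 1: {1,3,5,7,9}  [accepting]
'a' @ 2: {}  — state set empty
rest 'aaa' ignored (set empty)
after full input: {}  (accept=1 not in)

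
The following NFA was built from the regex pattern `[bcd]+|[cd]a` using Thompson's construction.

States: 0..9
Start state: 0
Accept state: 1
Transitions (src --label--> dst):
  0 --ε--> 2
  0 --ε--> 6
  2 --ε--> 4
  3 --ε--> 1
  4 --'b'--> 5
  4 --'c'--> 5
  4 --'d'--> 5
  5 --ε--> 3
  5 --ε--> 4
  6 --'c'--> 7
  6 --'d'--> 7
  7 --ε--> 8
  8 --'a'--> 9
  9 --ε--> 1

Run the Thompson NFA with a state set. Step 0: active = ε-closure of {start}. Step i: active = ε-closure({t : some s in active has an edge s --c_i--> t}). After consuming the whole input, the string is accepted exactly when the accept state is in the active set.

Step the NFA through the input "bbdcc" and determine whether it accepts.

initial (ε-close {0}): {0,2,4,6}
'b' @ 1: {1,3,4,5}  (accept∈set)
'b' @ 2: {1,3,4,5}  (accept∈set)
'd' @ 3: {1,3,4,5}  (accept∈set)
'c' @ 4: {1,3,4,5}  (accept∈set)
'c' @ 5: {1,3,4,5}  (accept∈set)
final: {1,3,4,5}; accept 1 in set

Answer: ACCEPT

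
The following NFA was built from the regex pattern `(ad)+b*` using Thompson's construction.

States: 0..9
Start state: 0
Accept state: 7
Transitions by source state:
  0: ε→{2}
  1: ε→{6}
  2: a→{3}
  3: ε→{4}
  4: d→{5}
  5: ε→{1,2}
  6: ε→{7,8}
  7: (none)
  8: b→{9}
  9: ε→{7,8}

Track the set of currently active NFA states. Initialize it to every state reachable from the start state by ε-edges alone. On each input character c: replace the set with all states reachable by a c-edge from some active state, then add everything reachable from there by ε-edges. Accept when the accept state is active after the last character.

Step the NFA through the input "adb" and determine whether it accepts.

Answer: ACCEPT

Trace:
start: ε-closure({0}) = {0,2}
'a' @ 1: {3,4}
'd' @ 2: {1,2,5,6,7,8}  [accepting]
'b' @ 3: {7,8,9}  [accepting]
final: {7,8,9}; accept 7 in set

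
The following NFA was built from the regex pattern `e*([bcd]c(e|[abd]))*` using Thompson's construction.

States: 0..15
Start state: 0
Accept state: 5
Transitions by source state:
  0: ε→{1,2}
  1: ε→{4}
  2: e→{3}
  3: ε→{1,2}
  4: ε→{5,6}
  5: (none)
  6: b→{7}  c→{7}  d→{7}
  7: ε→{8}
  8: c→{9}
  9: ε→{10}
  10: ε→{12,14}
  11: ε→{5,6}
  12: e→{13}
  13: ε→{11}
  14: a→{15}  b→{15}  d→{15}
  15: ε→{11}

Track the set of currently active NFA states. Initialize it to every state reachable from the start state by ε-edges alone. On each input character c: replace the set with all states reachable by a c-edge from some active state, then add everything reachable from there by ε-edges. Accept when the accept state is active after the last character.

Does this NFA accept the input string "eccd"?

Answer: ACCEPT

Derivation:
S₀ = ε-closure({0}) = {0,1,2,4,5,6}
'e' @ 1: {1,2,3,4,5,6}  (accept∈set)
'c' @ 2: {7,8}
'c' @ 3: {9,10,12,14}
'd' @ 4: {5,6,11,15}  (accept∈set)
after full input: {5,6,11,15}  (accept=5 in)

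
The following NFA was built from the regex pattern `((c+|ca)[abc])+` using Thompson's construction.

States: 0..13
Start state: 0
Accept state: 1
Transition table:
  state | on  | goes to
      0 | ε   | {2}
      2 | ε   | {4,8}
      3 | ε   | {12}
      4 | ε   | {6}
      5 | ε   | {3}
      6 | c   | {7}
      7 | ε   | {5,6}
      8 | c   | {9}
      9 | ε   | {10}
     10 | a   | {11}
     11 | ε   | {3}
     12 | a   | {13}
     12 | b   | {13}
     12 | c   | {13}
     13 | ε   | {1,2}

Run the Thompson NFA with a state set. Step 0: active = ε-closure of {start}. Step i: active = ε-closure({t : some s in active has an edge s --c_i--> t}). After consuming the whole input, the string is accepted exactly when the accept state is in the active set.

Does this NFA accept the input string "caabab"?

Answer: REJECT

Steps:
S₀ = ε-closure({0}) = {0,2,4,6,8}
'c' @ 1: {3,5,6,7,9,10,12}
'a' @ 2: {1,2,3,4,6,8,11,12,13}  (accept∈set)
'a' @ 3: {1,2,4,6,8,13}  (accept∈set)
'b' @ 4: {}  — dead — no transitions
rest 'ab' ignored (set empty)
final: {}; accept 1 not in set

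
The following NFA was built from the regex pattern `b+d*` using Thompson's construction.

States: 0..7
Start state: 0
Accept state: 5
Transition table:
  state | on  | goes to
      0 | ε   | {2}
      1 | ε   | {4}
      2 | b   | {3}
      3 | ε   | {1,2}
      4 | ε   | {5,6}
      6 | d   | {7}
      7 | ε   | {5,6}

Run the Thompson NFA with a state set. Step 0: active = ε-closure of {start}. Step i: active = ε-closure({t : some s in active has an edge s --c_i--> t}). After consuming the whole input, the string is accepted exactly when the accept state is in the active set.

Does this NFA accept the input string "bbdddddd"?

S₀ = ε-closure({0}) = {0,2}
'b' @ 1: {1,2,3,4,5,6}  [accepting]
'b' @ 2: {1,2,3,4,5,6}  [accepting]
'd' @ 3: {5,6,7}  [accepting]
'd' @ 4: {5,6,7}  [accepting]
'd' @ 5: {5,6,7}  [accepting]
'd' @ 6: {5,6,7}  [accepting]
'd' @ 7: {5,6,7}  [accepting]
'd' @ 8: {5,6,7}  [accepting]
end set {5,6,7} — state 5 in

Answer: ACCEPT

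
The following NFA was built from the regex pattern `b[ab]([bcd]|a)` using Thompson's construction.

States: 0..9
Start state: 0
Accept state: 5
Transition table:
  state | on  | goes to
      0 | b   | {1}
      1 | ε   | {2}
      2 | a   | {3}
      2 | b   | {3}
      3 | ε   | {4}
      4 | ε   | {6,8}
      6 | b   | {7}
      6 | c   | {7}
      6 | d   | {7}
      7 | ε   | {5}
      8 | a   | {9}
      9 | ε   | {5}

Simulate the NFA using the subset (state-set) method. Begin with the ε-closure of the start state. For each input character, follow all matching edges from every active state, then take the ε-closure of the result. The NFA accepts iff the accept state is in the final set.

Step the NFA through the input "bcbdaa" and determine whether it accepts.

Answer: REJECT

Derivation:
S₀ = ε-closure({0}) = {0}
'b' @ 1: {1,2}
'c' @ 2: {}  — dead — no transitions
rest 'bdaa' ignored (set empty)
after full input: {}  (accept=5 not in)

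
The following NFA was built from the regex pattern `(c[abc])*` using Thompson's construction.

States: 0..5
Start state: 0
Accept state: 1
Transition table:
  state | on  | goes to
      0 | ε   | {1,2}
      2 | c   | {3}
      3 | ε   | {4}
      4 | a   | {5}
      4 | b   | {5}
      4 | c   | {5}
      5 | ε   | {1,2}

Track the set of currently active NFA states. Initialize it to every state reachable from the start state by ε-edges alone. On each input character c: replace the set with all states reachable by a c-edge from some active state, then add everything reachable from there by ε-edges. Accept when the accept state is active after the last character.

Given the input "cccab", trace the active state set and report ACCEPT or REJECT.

Answer: REJECT

Steps:
S₀ = ε-closure({0}) = {0,1,2}
'c' @ 1: {3,4}
'c' @ 2: {1,2,5}  ✓accept
'c' @ 3: {3,4}
'a' @ 4: {1,2,5}  ✓accept
'b' @ 5: {}  — state set empty
after full input: {}  (accept=1 not in)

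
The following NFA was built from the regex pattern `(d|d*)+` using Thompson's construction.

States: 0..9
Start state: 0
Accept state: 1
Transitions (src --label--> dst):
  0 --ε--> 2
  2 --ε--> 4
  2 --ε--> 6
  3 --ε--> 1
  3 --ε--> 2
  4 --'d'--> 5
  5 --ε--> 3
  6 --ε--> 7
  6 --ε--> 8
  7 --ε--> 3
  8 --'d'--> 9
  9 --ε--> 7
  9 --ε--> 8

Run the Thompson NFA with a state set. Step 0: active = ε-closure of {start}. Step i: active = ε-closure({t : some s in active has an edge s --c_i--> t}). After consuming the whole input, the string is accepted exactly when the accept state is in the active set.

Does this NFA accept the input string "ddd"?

initial (ε-close {0}): {0,1,2,3,4,6,7,8}
'd' @ 1: {1,2,3,4,5,6,7,8,9}  (accept∈set)
'd' @ 2: {1,2,3,4,5,6,7,8,9}  (accept∈set)
'd' @ 3: {1,2,3,4,5,6,7,8,9}  (accept∈set)
after full input: {1,2,3,4,5,6,7,8,9}  (accept=1 in)

Answer: ACCEPT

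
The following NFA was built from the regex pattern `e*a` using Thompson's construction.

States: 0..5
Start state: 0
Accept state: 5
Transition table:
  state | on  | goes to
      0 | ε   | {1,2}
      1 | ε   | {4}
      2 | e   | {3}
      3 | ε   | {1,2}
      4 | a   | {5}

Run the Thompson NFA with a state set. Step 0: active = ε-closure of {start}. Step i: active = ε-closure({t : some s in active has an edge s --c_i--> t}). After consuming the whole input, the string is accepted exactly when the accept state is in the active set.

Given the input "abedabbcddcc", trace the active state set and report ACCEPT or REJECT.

Answer: REJECT

Steps:
start: ε-closure({0}) = {0,1,2,4}
'a' @ 1: {5}  [accepting]
'b' @ 2: {}  — no active states
rest 'edabbcddcc' ignored (set empty)
final: {}; accept 5 not in set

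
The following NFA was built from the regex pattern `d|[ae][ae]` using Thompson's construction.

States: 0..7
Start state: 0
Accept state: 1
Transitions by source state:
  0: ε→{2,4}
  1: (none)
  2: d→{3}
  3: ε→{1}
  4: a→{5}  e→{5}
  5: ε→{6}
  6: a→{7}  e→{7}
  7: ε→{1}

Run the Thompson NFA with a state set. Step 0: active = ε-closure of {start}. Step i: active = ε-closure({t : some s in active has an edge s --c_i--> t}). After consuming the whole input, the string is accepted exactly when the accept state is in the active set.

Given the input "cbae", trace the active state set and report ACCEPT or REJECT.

S₀ = ε-closure({0}) = {0,2,4}
'c' @ 1: {}  — dead — no transitions
rest 'bae' ignored (set empty)
after full input: {}  (accept=1 not in)

Answer: REJECT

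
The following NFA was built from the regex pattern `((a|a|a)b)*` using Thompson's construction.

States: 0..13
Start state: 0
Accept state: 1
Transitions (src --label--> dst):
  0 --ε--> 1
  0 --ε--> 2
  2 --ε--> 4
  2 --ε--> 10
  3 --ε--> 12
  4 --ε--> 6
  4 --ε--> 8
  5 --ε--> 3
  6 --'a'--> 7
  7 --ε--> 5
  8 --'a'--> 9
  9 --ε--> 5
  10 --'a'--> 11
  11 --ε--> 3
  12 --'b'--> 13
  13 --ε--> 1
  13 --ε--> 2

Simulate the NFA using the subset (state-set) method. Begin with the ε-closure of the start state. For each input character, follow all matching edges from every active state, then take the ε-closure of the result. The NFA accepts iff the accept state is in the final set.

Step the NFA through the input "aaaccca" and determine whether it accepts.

Answer: REJECT

Steps:
start: ε-closure({0}) = {0,1,2,4,6,8,10}
'a' @ 1: {3,5,7,9,11,12}
'a' @ 2: {}  — no active states
rest 'accca' ignored (set empty)
final: {}; accept 1 not in set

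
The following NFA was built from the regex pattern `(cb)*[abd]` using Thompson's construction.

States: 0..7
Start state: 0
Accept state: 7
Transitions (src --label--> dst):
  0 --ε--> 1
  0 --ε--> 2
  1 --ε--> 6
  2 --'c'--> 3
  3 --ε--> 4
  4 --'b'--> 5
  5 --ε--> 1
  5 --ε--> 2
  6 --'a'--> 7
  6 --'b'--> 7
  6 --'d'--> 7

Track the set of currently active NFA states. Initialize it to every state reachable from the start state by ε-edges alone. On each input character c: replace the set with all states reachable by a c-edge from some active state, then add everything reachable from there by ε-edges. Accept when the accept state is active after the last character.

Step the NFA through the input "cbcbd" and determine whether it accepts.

Answer: ACCEPT

Steps:
start: ε-closure({0}) = {0,1,2,6}
'c' @ 1: {3,4}
'b' @ 2: {1,2,5,6}
'c' @ 3: {3,4}
'b' @ 4: {1,2,5,6}
'd' @ 5: {7}  (accept∈set)
after full input: {7}  (accept=7 in)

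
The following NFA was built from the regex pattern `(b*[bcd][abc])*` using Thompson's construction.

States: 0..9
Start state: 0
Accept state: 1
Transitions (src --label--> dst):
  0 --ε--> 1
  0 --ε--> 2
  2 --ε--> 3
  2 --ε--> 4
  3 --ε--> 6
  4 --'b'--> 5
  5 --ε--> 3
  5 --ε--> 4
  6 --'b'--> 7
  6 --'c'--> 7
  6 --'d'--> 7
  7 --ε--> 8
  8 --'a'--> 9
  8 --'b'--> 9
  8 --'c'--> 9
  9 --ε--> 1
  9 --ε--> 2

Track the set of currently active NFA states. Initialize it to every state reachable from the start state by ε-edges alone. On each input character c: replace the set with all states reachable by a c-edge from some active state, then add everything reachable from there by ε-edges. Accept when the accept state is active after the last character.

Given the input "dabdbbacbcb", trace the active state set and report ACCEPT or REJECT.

start: ε-closure({0}) = {0,1,2,3,4,6}
'd' @ 1: {7,8}
'a' @ 2: {1,2,3,4,6,9}  [accepting]
'b' @ 3: {3,4,5,6,7,8}
'd' @ 4: {7,8}
'b' @ 5: {1,2,3,4,6,9}  [accepting]
'b' @ 6: {3,4,5,6,7,8}
'a' @ 7: {1,2,3,4,6,9}  [accepting]
'c' @ 8: {7,8}
'b' @ 9: {1,2,3,4,6,9}  [accepting]
'c' @ 10: {7,8}
'b' @ 11: {1,2,3,4,6,9}  [accepting]
after full input: {1,2,3,4,6,9}  (accept=1 in)

Answer: ACCEPT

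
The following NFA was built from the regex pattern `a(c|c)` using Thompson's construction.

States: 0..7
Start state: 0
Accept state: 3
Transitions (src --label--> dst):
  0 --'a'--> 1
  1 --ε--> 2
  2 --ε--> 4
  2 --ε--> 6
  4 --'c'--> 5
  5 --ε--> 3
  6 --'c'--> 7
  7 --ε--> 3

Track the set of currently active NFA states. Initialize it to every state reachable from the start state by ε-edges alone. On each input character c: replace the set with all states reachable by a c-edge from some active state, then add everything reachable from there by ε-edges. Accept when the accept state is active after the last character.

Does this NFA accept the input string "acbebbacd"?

Answer: REJECT

Steps:
start: ε-closure({0}) = {0}
'a' @ 1: {1,2,4,6}
'c' @ 2: {3,5,7}  ✓accept
'b' @ 3: {}  — dead — no transitions
rest 'ebbacd' ignored (set empty)
final: {}; accept 3 not in set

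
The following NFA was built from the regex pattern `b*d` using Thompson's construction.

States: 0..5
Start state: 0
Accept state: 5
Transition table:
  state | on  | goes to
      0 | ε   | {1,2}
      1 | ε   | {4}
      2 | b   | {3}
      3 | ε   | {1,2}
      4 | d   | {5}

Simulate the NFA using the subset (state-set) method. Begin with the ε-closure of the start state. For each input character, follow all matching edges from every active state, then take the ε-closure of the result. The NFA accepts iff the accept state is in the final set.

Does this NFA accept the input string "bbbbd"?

initial (ε-close {0}): {0,1,2,4}
'b' @ 1: {1,2,3,4}
'b' @ 2: {1,2,3,4}
'b' @ 3: {1,2,3,4}
'b' @ 4: {1,2,3,4}
'd' @ 5: {5}  ✓accept
end set {5} — state 5 in

Answer: ACCEPT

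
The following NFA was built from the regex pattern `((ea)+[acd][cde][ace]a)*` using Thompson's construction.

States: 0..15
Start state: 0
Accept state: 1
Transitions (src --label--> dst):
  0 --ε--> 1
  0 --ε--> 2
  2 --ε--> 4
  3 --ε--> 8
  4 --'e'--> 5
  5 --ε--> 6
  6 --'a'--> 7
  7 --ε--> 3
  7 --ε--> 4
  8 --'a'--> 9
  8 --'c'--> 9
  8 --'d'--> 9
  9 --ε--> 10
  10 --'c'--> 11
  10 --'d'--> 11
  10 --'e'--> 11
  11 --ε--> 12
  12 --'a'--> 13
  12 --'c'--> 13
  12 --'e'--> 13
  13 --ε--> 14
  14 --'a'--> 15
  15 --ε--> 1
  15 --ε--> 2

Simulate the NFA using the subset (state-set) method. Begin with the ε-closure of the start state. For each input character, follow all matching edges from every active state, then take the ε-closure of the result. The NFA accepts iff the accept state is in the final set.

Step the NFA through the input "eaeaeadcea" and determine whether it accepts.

start: ε-closure({0}) = {0,1,2,4}
'e' @ 1: {5,6}
'a' @ 2: {3,4,7,8}
'e' @ 3: {5,6}
'a' @ 4: {3,4,7,8}
'e' @ 5: {5,6}
'a' @ 6: {3,4,7,8}
'd' @ 7: {9,10}
'c' @ 8: {11,12}
'e' @ 9: {13,14}
'a' @ 10: {1,2,4,15}  ✓accept
end set {1,2,4,15} — state 1 in

Answer: ACCEPT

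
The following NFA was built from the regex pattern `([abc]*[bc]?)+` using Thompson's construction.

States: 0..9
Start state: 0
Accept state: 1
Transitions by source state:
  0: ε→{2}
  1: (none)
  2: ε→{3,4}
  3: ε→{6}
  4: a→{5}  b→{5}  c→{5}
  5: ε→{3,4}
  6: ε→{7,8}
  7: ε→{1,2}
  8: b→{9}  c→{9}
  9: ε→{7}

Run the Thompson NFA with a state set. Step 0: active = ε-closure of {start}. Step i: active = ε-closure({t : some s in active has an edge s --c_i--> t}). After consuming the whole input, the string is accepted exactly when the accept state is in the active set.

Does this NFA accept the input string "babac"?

Answer: ACCEPT

Steps:
initial (ε-close {0}): {0,1,2,3,4,6,7,8}
'b' @ 1: {1,2,3,4,5,6,7,8,9}  (accept∈set)
'a' @ 2: {1,2,3,4,5,6,7,8}  (accept∈set)
'b' @ 3: {1,2,3,4,5,6,7,8,9}  (accept∈set)
'a' @ 4: {1,2,3,4,5,6,7,8}  (accept∈set)
'c' @ 5: {1,2,3,4,5,6,7,8,9}  (accept∈set)
final: {1,2,3,4,5,6,7,8,9}; accept 1 in set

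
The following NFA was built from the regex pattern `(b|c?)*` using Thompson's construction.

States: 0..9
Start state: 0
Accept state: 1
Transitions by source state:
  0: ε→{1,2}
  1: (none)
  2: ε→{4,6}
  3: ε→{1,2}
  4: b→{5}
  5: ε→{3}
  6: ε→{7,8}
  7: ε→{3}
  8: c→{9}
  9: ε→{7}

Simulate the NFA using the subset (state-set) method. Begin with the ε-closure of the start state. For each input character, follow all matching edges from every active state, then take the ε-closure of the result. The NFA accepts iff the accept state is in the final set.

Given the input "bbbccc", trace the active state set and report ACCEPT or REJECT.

Answer: ACCEPT

Trace:
start: ε-closure({0}) = {0,1,2,3,4,6,7,8}
'b' @ 1: {1,2,3,4,5,6,7,8}  ✓accept
'b' @ 2: {1,2,3,4,5,6,7,8}  ✓accept
'b' @ 3: {1,2,3,4,5,6,7,8}  ✓accept
'c' @ 4: {1,2,3,4,6,7,8,9}  ✓accept
'c' @ 5: {1,2,3,4,6,7,8,9}  ✓accept
'c' @ 6: {1,2,3,4,6,7,8,9}  ✓accept
end set {1,2,3,4,6,7,8,9} — state 1 in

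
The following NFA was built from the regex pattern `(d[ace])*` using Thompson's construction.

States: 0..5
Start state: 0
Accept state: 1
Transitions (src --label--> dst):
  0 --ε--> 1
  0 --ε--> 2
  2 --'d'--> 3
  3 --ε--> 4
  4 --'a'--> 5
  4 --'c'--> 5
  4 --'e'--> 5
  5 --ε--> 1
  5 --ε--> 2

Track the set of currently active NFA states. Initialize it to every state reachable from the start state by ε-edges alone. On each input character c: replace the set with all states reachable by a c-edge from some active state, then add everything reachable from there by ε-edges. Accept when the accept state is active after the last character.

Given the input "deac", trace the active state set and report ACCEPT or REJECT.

Answer: REJECT

Trace:
start: ε-closure({0}) = {0,1,2}
'd' @ 1: {3,4}
'e' @ 2: {1,2,5}  [accepting]
'a' @ 3: {}  — state set empty
rest 'c' ignored (set empty)
final: {}; accept 1 not in set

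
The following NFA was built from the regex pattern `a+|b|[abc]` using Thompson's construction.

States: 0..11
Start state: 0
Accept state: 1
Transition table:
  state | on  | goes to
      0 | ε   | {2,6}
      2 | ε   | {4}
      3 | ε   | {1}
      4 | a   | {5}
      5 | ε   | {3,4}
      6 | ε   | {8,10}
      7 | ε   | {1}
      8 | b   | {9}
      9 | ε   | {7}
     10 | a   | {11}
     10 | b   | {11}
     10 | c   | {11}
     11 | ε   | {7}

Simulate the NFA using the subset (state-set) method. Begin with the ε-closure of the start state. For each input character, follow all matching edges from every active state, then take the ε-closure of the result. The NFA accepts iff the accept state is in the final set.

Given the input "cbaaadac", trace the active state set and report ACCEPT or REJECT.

initial (ε-close {0}): {0,2,4,6,8,10}
'c' @ 1: {1,7,11}  [accepting]
'b' @ 2: {}  — dead — no transitions
rest 'aaadac' ignored (set empty)
after full input: {}  (accept=1 not in)

Answer: REJECT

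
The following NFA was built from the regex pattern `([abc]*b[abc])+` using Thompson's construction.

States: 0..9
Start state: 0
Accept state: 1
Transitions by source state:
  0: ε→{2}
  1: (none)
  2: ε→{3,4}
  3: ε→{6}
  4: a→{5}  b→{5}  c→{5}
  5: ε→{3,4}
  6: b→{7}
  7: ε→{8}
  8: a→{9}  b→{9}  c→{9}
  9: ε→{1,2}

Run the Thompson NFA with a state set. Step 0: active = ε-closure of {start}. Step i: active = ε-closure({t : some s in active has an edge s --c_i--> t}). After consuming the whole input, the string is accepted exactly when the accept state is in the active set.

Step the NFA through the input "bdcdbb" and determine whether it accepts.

Answer: REJECT

Trace:
S₀ = ε-closure({0}) = {0,2,3,4,6}
'b' @ 1: {3,4,5,6,7,8}
'd' @ 2: {}  — dead — no transitions
rest 'cdbb' ignored (set empty)
final: {}; accept 1 not in set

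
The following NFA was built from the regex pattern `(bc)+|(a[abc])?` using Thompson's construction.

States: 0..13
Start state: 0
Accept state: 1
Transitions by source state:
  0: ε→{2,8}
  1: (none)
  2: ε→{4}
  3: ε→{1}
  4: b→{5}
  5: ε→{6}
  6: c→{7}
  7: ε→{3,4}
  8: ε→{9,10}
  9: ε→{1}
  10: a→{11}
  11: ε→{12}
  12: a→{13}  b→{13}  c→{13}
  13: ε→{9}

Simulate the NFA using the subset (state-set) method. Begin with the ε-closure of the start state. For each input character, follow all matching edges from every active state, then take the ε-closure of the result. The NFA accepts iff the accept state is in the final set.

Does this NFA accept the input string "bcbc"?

initial (ε-close {0}): {0,1,2,4,8,9,10}
'b' @ 1: {5,6}
'c' @ 2: {1,3,4,7}  [accepting]
'b' @ 3: {5,6}
'c' @ 4: {1,3,4,7}  [accepting]
final: {1,3,4,7}; accept 1 in set

Answer: ACCEPT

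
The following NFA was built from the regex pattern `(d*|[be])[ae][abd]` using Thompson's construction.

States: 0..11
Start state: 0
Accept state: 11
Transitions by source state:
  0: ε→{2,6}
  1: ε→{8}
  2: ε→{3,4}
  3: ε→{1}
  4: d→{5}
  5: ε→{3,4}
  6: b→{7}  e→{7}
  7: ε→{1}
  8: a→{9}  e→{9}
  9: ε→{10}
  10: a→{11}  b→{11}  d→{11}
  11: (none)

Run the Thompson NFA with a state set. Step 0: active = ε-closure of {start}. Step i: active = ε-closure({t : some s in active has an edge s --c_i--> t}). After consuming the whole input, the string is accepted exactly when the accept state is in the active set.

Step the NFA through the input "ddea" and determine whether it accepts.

S₀ = ε-closure({0}) = {0,1,2,3,4,6,8}
'd' @ 1: {1,3,4,5,8}
'd' @ 2: {1,3,4,5,8}
'e' @ 3: {9,10}
'a' @ 4: {11}  ✓accept
final: {11}; accept 11 in set

Answer: ACCEPT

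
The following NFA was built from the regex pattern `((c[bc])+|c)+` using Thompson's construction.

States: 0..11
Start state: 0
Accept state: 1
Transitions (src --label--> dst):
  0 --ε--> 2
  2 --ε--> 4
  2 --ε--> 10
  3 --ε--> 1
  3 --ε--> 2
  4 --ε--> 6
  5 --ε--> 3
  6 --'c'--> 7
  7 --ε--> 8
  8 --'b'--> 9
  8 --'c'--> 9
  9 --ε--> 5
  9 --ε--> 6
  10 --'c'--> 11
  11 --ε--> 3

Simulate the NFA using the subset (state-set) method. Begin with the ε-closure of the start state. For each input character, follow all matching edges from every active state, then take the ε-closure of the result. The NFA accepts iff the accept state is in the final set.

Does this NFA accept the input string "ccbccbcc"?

Answer: ACCEPT

Steps:
S₀ = ε-closure({0}) = {0,2,4,6,10}
'c' @ 1: {1,2,3,4,6,7,8,10,11}  [accepting]
'c' @ 2: {1,2,3,4,5,6,7,8,9,10,11}  [accepting]
'b' @ 3: {1,2,3,4,5,6,9,10}  [accepting]
'c' @ 4: {1,2,3,4,6,7,8,10,11}  [accepting]
'c' @ 5: {1,2,3,4,5,6,7,8,9,10,11}  [accepting]
'b' @ 6: {1,2,3,4,5,6,9,10}  [accepting]
'c' @ 7: {1,2,3,4,6,7,8,10,11}  [accepting]
'c' @ 8: {1,2,3,4,5,6,7,8,9,10,11}  [accepting]
final: {1,2,3,4,5,6,7,8,9,10,11}; accept 1 in set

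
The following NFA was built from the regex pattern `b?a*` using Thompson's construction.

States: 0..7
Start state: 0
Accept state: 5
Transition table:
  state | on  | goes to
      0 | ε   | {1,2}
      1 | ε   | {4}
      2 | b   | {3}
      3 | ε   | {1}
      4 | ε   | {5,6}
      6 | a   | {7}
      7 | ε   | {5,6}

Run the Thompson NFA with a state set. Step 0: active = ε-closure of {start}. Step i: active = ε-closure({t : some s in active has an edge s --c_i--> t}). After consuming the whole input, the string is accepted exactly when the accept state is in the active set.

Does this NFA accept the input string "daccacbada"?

Answer: REJECT

Derivation:
initial (ε-close {0}): {0,1,2,4,5,6}
'd' @ 1: {}  — state set empty
rest 'accacbada' ignored (set empty)
after full input: {}  (accept=5 not in)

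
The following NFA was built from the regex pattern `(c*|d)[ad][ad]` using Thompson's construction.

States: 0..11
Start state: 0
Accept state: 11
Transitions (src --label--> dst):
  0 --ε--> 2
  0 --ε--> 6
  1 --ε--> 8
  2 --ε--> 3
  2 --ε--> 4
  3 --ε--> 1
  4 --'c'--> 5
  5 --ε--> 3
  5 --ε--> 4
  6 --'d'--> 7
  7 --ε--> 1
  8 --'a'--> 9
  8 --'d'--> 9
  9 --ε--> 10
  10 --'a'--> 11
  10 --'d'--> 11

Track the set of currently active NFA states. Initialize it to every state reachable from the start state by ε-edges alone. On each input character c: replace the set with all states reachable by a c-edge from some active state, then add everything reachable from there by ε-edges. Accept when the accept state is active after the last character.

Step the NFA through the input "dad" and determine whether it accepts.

Answer: ACCEPT

Trace:
initial (ε-close {0}): {0,1,2,3,4,6,8}
'd' @ 1: {1,7,8,9,10}
'a' @ 2: {9,10,11}  [accepting]
'd' @ 3: {11}  [accepting]
after full input: {11}  (accept=11 in)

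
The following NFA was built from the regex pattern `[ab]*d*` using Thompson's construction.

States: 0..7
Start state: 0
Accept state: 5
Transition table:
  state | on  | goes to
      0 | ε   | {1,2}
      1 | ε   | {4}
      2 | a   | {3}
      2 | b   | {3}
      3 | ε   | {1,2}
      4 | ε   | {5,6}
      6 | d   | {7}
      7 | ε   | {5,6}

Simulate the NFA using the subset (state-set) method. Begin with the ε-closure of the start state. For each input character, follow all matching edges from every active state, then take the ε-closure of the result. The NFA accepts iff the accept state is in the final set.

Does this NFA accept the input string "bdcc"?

start: ε-closure({0}) = {0,1,2,4,5,6}
'b' @ 1: {1,2,3,4,5,6}  ✓accept
'd' @ 2: {5,6,7}  ✓accept
'c' @ 3: {}  — no active states
rest 'c' ignored (set empty)
end set {} — state 5 not in

Answer: REJECT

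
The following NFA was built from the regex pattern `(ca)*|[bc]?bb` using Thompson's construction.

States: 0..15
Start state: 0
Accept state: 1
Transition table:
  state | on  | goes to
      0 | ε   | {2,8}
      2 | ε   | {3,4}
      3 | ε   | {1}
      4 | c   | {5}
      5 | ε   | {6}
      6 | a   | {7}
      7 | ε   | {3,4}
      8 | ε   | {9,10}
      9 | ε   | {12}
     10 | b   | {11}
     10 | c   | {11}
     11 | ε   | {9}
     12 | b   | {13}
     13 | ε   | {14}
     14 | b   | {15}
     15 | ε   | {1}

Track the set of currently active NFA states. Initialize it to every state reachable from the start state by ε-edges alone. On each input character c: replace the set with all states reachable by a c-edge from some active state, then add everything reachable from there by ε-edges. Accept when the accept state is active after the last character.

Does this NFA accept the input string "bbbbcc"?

Answer: REJECT

Trace:
start: ε-closure({0}) = {0,1,2,3,4,8,9,10,12}
'b' @ 1: {9,11,12,13,14}
'b' @ 2: {1,13,14,15}  (accept∈set)
'b' @ 3: {1,15}  (accept∈set)
'b' @ 4: {}  — no active states
rest 'cc' ignored (set empty)
final: {}; accept 1 not in set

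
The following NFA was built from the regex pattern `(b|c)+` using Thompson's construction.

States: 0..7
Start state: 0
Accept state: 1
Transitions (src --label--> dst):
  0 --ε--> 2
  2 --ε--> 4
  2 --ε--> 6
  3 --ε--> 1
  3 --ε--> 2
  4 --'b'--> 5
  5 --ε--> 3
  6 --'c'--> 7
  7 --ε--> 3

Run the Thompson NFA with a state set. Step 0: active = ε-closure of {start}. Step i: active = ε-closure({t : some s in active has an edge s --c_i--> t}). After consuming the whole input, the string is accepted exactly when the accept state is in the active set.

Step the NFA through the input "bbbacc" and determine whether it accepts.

S₀ = ε-closure({0}) = {0,2,4,6}
'b' @ 1: {1,2,3,4,5,6}  (accept∈set)
'b' @ 2: {1,2,3,4,5,6}  (accept∈set)
'b' @ 3: {1,2,3,4,5,6}  (accept∈set)
'a' @ 4: {}  — state set empty
rest 'cc' ignored (set empty)
final: {}; accept 1 not in set

Answer: REJECT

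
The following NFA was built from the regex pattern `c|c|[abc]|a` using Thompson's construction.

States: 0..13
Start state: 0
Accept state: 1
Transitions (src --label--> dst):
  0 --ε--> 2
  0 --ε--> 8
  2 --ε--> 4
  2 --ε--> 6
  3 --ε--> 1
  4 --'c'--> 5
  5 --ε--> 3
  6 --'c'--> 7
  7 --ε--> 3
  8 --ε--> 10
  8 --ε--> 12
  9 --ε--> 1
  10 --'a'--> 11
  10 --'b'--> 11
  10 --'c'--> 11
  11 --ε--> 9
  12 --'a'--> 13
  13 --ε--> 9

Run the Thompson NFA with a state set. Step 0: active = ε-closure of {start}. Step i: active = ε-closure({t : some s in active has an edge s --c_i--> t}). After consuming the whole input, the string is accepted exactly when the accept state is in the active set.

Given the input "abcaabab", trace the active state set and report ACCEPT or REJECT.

initial (ε-close {0}): {0,2,4,6,8,10,12}
'a' @ 1: {1,9,11,13}  [accepting]
'b' @ 2: {}  — dead — no transitions
rest 'caabab' ignored (set empty)
after full input: {}  (accept=1 not in)

Answer: REJECT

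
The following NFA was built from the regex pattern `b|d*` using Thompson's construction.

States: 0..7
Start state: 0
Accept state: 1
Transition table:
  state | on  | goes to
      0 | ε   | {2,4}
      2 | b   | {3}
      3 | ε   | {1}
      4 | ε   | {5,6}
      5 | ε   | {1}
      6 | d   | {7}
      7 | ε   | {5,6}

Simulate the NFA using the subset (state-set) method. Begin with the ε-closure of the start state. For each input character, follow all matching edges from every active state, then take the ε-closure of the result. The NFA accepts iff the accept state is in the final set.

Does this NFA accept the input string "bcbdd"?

Answer: REJECT

Derivation:
S₀ = ε-closure({0}) = {0,1,2,4,5,6}
'b' @ 1: {1,3}  [accepting]
'c' @ 2: {}  — dead — no transitions
rest 'bdd' ignored (set empty)
end set {} — state 1 not in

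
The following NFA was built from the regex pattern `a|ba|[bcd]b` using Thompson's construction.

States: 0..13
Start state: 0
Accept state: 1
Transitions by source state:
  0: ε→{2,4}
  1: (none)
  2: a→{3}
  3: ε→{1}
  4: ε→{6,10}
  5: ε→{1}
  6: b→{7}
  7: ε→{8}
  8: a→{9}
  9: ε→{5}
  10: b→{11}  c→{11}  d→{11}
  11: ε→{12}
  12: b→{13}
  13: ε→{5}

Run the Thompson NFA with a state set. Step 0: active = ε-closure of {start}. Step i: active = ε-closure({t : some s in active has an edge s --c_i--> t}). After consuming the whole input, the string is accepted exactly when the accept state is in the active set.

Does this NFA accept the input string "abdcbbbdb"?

start: ε-closure({0}) = {0,2,4,6,10}
'a' @ 1: {1,3}  ✓accept
'b' @ 2: {}  — no active states
rest 'dcbbbdb' ignored (set empty)
final: {}; accept 1 not in set

Answer: REJECT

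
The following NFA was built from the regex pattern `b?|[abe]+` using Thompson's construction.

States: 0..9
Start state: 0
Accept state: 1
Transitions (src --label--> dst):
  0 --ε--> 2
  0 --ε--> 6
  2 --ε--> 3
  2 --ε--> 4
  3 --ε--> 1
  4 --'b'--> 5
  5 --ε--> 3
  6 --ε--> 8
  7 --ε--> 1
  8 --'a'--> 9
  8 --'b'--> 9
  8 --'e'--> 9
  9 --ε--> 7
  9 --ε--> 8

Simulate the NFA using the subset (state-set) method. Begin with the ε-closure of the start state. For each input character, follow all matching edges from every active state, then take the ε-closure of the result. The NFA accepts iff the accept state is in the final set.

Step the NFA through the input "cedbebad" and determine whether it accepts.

start: ε-closure({0}) = {0,1,2,3,4,6,8}
'c' @ 1: {}  — no active states
rest 'edbebad' ignored (set empty)
final: {}; accept 1 not in set

Answer: REJECT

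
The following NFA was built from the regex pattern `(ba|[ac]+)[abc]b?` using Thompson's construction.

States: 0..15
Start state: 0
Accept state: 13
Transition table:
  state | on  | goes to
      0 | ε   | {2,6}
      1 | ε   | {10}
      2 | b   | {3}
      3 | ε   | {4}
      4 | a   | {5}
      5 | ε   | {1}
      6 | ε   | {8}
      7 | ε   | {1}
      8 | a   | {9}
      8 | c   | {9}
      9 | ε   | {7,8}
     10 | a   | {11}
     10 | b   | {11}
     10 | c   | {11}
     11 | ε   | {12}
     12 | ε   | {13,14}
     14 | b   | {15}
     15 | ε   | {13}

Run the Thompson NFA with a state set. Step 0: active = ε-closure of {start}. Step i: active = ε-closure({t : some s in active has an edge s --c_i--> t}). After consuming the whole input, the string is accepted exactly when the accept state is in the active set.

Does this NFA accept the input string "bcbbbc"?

Answer: REJECT

Derivation:
S₀ = ε-closure({0}) = {0,2,6,8}
'b' @ 1: {3,4}
'c' @ 2: {}  — no active states
rest 'bbbc' ignored (set empty)
after full input: {}  (accept=13 not in)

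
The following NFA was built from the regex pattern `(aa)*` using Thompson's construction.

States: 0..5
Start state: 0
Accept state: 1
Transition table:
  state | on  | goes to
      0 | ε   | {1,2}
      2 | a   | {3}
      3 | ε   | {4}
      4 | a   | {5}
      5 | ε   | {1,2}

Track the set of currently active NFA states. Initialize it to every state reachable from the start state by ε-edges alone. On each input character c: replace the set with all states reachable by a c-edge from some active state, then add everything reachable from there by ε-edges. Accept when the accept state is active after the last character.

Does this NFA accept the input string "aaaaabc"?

initial (ε-close {0}): {0,1,2}
'a' @ 1: {3,4}
'a' @ 2: {1,2,5}  (accept∈set)
'a' @ 3: {3,4}
'a' @ 4: {1,2,5}  (accept∈set)
'a' @ 5: {3,4}
'b' @ 6: {}  — no active states
rest 'c' ignored (set empty)
final: {}; accept 1 not in set

Answer: REJECT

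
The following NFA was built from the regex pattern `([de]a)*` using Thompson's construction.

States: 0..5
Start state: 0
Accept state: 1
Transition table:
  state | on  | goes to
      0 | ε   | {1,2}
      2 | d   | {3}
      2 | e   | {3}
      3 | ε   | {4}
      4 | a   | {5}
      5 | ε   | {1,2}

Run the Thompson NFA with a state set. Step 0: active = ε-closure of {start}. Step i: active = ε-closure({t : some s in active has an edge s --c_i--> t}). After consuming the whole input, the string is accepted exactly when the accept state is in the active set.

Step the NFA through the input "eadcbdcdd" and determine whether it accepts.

start: ε-closure({0}) = {0,1,2}
'e' @ 1: {3,4}
'a' @ 2: {1,2,5}  [accepting]
'd' @ 3: {3,4}
'c' @ 4: {}  — no active states
rest 'bdcdd' ignored (set empty)
end set {} — state 1 not in

Answer: REJECT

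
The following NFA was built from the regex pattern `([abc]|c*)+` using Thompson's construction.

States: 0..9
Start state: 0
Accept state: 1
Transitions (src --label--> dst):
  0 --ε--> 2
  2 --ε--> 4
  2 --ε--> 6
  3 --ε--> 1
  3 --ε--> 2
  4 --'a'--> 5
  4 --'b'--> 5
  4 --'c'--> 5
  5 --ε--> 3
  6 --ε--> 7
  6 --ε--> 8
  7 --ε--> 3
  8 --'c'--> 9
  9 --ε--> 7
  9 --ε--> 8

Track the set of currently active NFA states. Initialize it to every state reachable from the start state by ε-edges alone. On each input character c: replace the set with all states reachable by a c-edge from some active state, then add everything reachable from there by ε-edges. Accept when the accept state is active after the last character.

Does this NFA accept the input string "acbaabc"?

Answer: ACCEPT

Trace:
S₀ = ε-closure({0}) = {0,1,2,3,4,6,7,8}
'a' @ 1: {1,2,3,4,5,6,7,8}  ✓accept
'c' @ 2: {1,2,3,4,5,6,7,8,9}  ✓accept
'b' @ 3: {1,2,3,4,5,6,7,8}  ✓accept
'a' @ 4: {1,2,3,4,5,6,7,8}  ✓accept
'a' @ 5: {1,2,3,4,5,6,7,8}  ✓accept
'b' @ 6: {1,2,3,4,5,6,7,8}  ✓accept
'c' @ 7: {1,2,3,4,5,6,7,8,9}  ✓accept
final: {1,2,3,4,5,6,7,8,9}; accept 1 in set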